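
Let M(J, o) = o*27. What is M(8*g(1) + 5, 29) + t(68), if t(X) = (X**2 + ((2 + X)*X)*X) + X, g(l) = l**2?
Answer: 329155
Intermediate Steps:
M(J, o) = 27*o
t(X) = X + X**2 + X**2*(2 + X) (t(X) = (X**2 + (X*(2 + X))*X) + X = (X**2 + X**2*(2 + X)) + X = X + X**2 + X**2*(2 + X))
M(8*g(1) + 5, 29) + t(68) = 27*29 + 68*(1 + 68**2 + 3*68) = 783 + 68*(1 + 4624 + 204) = 783 + 68*4829 = 783 + 328372 = 329155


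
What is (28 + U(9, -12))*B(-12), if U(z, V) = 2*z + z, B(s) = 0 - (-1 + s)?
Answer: 715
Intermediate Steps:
B(s) = 1 - s (B(s) = 0 + (1 - s) = 1 - s)
U(z, V) = 3*z
(28 + U(9, -12))*B(-12) = (28 + 3*9)*(1 - 1*(-12)) = (28 + 27)*(1 + 12) = 55*13 = 715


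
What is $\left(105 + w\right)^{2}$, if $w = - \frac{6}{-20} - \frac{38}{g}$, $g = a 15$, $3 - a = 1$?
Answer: $\frac{9740641}{900} \approx 10823.0$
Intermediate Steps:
$a = 2$ ($a = 3 - 1 = 2$)
$g = 30$ ($g = 2 \cdot 15 = 30$)
$w = - \frac{29}{30}$ ($w = - \frac{6}{-20} - \frac{38}{30} = \left(-6\right) \left(- \frac{1}{20}\right) - \frac{19}{15} = \frac{3}{10} - \frac{19}{15} = - \frac{29}{30} \approx -0.96667$)
$\left(105 + w\right)^{2} = \left(105 - \frac{29}{30}\right)^{2} = \left(\frac{3121}{30}\right)^{2} = \frac{9740641}{900}$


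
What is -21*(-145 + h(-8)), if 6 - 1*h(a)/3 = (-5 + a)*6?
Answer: -2247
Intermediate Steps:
h(a) = 108 - 18*a (h(a) = 18 - 3*(-5 + a)*6 = 18 - 3*(-30 + 6*a) = 18 + (90 - 18*a) = 108 - 18*a)
-21*(-145 + h(-8)) = -21*(-145 + (108 - 18*(-8))) = -21*(-145 + (108 + 144)) = -21*(-145 + 252) = -21*107 = -2247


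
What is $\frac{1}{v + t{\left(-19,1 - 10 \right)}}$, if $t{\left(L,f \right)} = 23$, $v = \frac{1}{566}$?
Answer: $\frac{566}{13019} \approx 0.043475$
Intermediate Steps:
$v = \frac{1}{566} \approx 0.0017668$
$\frac{1}{v + t{\left(-19,1 - 10 \right)}} = \frac{1}{\frac{1}{566} + 23} = \frac{1}{\frac{13019}{566}} = \frac{566}{13019}$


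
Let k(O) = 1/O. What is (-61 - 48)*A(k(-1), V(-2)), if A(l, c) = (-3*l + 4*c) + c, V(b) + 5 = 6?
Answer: -872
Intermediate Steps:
V(b) = 1 (V(b) = -5 + 6 = 1)
k(O) = 1/O
A(l, c) = -3*l + 5*c
(-61 - 48)*A(k(-1), V(-2)) = (-61 - 48)*(-3/(-1) + 5*1) = -109*(-3*(-1) + 5) = -109*(3 + 5) = -109*8 = -872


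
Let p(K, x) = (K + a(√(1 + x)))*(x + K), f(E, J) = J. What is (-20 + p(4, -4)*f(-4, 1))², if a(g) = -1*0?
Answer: 400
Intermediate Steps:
a(g) = 0
p(K, x) = K*(K + x) (p(K, x) = (K + 0)*(x + K) = K*(K + x))
(-20 + p(4, -4)*f(-4, 1))² = (-20 + (4*(4 - 4))*1)² = (-20 + (4*0)*1)² = (-20 + 0*1)² = (-20 + 0)² = (-20)² = 400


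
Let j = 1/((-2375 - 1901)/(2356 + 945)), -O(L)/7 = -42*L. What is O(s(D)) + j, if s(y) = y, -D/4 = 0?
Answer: -3301/4276 ≈ -0.77198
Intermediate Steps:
D = 0 (D = -4*0 = 0)
O(L) = 294*L (O(L) = -(-294)*L = 294*L)
j = -3301/4276 (j = 1/(-4276/3301) = -3301/4276 ≈ -0.77198)
O(s(D)) + j = 294*0 - 3301/4276 = 0 - 3301/4276 = -3301/4276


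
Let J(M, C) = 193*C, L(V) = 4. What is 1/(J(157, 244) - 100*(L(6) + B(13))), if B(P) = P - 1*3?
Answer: 1/45692 ≈ 2.1886e-5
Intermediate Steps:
B(P) = -3 + P (B(P) = P - 3 = -3 + P)
1/(J(157, 244) - 100*(L(6) + B(13))) = 1/(193*244 - 100*(4 + (-3 + 13))) = 1/(47092 - 100*(4 + 10)) = 1/(47092 - 100*14) = 1/(47092 - 1400) = 1/45692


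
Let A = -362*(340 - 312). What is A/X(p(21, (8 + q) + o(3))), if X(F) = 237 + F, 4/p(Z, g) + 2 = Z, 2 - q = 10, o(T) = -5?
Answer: -192584/4507 ≈ -42.730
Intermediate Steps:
q = -8 (q = 2 - 1*10 = 2 - 10 = -8)
p(Z, g) = 4/(-2 + Z)
A = -10136 (A = -362*28 = -10136)
A/X(p(21, (8 + q) + o(3))) = -10136/(237 + 4/(-2 + 21)) = -10136/(237 + 4/19) = -10136/4507/19 = -10136*19/4507 = -192584/4507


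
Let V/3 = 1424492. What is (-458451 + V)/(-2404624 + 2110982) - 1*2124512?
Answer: -623849767729/293642 ≈ -2.1245e+6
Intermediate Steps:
V = 4273476 (V = 3*1424492 = 4273476)
(-458451 + V)/(-2404624 + 2110982) - 1*2124512 = (-458451 + 4273476)/(-2404624 + 2110982) - 1*2124512 = 3815025/(-293642) - 2124512 = 3815025*(-1/293642) - 2124512 = -3815025/293642 - 2124512 = -623849767729/293642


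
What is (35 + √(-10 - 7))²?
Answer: (35 + I*√17)² ≈ 1208.0 + 288.62*I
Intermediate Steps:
(35 + √(-10 - 7))² = (35 + √(-17))² = (35 + I*√17)²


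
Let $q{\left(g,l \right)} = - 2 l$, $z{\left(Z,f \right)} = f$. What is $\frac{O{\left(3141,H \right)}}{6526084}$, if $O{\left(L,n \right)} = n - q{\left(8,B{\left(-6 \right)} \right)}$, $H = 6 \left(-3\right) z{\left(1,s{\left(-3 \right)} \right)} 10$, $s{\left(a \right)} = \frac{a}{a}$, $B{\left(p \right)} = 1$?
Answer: $- \frac{89}{3263042} \approx -2.7275 \cdot 10^{-5}$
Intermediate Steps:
$s{\left(a \right)} = 1$
$H = -180$ ($H = 6 \left(-3\right) 1 \cdot 10 = \left(-18\right) 1 \cdot 10 = \left(-18\right) 10 = -180$)
$O{\left(L,n \right)} = 2 + n$ ($O{\left(L,n \right)} = n - \left(-2\right) 1 = n - -2 = n + 2 = 2 + n$)
$\frac{O{\left(3141,H \right)}}{6526084} = \frac{2 - 180}{6526084} = \left(-178\right) \frac{1}{6526084} = - \frac{89}{3263042}$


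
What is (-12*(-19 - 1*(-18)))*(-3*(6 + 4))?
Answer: -360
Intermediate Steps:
(-12*(-19 - 1*(-18)))*(-3*(6 + 4)) = (-12*(-19 + 18))*(-3*10) = -12*(-1)*(-30) = 12*(-30) = -360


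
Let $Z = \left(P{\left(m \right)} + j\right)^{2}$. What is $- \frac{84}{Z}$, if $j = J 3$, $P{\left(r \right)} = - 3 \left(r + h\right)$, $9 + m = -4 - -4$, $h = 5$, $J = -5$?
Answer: $- \frac{28}{3} \approx -9.3333$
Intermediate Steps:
$m = -9$ ($m = -9 - 0 = -9 + \left(-4 + 4\right) = -9 + 0 = -9$)
$P{\left(r \right)} = -15 - 3 r$ ($P{\left(r \right)} = - 3 \left(r + 5\right) = - 3 \left(5 + r\right) = -15 - 3 r$)
$j = -15$ ($j = \left(-5\right) 3 = -15$)
$Z = 9$ ($Z = \left(\left(-15 - -27\right) - 15\right)^{2} = \left(\left(-15 + 27\right) - 15\right)^{2} = \left(12 - 15\right)^{2} = \left(-3\right)^{2} = 9$)
$- \frac{84}{Z} = - \frac{84}{9} = \left(-84\right) \frac{1}{9} = - \frac{28}{3}$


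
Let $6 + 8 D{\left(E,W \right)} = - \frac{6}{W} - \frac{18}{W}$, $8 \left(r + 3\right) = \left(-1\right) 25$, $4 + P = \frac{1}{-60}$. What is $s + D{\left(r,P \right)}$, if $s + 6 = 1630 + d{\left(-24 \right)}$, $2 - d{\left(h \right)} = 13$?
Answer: $\frac{1554929}{964} \approx 1613.0$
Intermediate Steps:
$P = - \frac{241}{60}$ ($P = -4 + \frac{1}{-60} = -4 - \frac{1}{60} = - \frac{241}{60} \approx -4.0167$)
$d{\left(h \right)} = -11$ ($d{\left(h \right)} = 2 - 13 = -11$)
$r = - \frac{49}{8}$ ($r = -3 + \frac{\left(-1\right) 25}{8} = -3 + \frac{1}{8} \left(-25\right) = -3 - \frac{25}{8} = - \frac{49}{8} \approx -6.125$)
$D{\left(E,W \right)} = - \frac{3}{4} - \frac{3}{W}$ ($D{\left(E,W \right)} = - \frac{3}{4} + \frac{- \frac{6}{W} - \frac{18}{W}}{8} = - \frac{3}{4} + \frac{\left(-24\right) \frac{1}{W}}{8} = - \frac{3}{4} - \frac{3}{W}$)
$s = 1613$ ($s = -6 + \left(1630 - 11\right) = -6 + 1619 = 1613$)
$s + D{\left(r,P \right)} = 1613 - \left(\frac{3}{4} + \frac{3}{- \frac{241}{60}}\right) = 1613 - \frac{3}{964} = \frac{1554929}{964}$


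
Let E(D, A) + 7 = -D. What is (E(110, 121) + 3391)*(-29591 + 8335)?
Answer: -69592144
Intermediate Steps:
E(D, A) = -7 - D
(E(110, 121) + 3391)*(-29591 + 8335) = ((-7 - 1*110) + 3391)*(-29591 + 8335) = ((-7 - 110) + 3391)*(-21256) = (-117 + 3391)*(-21256) = 3274*(-21256) = -69592144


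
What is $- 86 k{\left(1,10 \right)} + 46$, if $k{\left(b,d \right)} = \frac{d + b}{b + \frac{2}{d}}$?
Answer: $- \frac{2227}{3} \approx -742.33$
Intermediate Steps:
$k{\left(b,d \right)} = \frac{b + d}{b + \frac{2}{d}}$
$- 86 k{\left(1,10 \right)} + 46 = - 86 \frac{10 \left(1 + 10\right)}{2 + 1 \cdot 10} + 46 = - 86 \cdot 10 \frac{1}{2 + 10} \cdot 11 + 46 = - 86 \cdot 10 \cdot \frac{1}{12} \cdot 11 + 46 = \left(-86\right) \frac{55}{6} + 46 = - \frac{2365}{3} + 46 = - \frac{2227}{3}$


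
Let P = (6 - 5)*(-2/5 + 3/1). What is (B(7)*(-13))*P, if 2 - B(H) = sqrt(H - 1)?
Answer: -338/5 + 169*sqrt(6)/5 ≈ 15.193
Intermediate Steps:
P = 13/5 (P = 1*(-2*1/5 + 3*1) = 1*(-2/5 + 3) = 1*(13/5) = 13/5 ≈ 2.6000)
B(H) = 2 - sqrt(-1 + H) (B(H) = 2 - sqrt(H - 1) = 2 - sqrt(-1 + H))
(B(7)*(-13))*P = ((2 - sqrt(-1 + 7))*(-13))*(13/5) = ((2 - sqrt(6))*(-13))*(13/5) = (-26 + 13*sqrt(6))*(13/5) = -338/5 + 169*sqrt(6)/5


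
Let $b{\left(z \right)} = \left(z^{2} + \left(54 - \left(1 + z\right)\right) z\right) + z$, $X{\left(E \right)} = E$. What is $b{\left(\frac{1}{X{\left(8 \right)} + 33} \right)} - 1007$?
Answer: $- \frac{41233}{41} \approx -1005.7$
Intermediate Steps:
$b{\left(z \right)} = z + z^{2} + z \left(53 - z\right)$ ($b{\left(z \right)} = \left(z^{2} + \left(53 - z\right) z\right) + z = \left(z^{2} + z \left(53 - z\right)\right) + z = z + z^{2} + z \left(53 - z\right)$)
$b{\left(\frac{1}{X{\left(8 \right)} + 33} \right)} - 1007 = \frac{54}{8 + 33} - 1007 = \frac{54}{41} - 1007 = - \frac{41233}{41}$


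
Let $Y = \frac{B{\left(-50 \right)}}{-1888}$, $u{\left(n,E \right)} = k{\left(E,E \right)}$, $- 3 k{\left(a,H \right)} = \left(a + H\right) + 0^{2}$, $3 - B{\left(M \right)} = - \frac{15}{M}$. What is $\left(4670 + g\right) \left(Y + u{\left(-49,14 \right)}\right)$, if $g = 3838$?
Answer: $- \frac{374863189}{4720} \approx -79420.0$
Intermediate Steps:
$B{\left(M \right)} = 3 + \frac{15}{M}$ ($B{\left(M \right)} = 3 - - \frac{15}{M} = 3 + \frac{15}{M}$)
$k{\left(a,H \right)} = - \frac{H}{3} - \frac{a}{3}$ ($k{\left(a,H \right)} = - \frac{\left(a + H\right) + 0^{2}}{3} = - \frac{\left(H + a\right) + 0}{3} = - \frac{H + a}{3} = - \frac{H}{3} - \frac{a}{3}$)
$u{\left(n,E \right)} = - \frac{2 E}{3}$ ($u{\left(n,E \right)} = - \frac{E}{3} - \frac{E}{3} = - \frac{2 E}{3}$)
$Y = - \frac{27}{18880}$ ($Y = \frac{3 + \frac{15}{-50}}{-1888} = \left(3 + 15 \left(- \frac{1}{50}\right)\right) \left(- \frac{1}{1888}\right) = \left(3 - \frac{3}{10}\right) \left(- \frac{1}{1888}\right) = \frac{27}{10} \left(- \frac{1}{1888}\right) = - \frac{27}{18880} \approx -0.0014301$)
$\left(4670 + g\right) \left(Y + u{\left(-49,14 \right)}\right) = \left(4670 + 3838\right) \left(- \frac{27}{18880} - \frac{28}{3}\right) = 8508 \left(- \frac{27}{18880} - \frac{28}{3}\right) = 8508 \left(- \frac{528721}{56640}\right) = - \frac{374863189}{4720}$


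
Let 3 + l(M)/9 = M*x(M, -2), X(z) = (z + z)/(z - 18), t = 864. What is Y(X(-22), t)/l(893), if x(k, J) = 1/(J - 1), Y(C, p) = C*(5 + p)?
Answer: -869/2460 ≈ -0.35325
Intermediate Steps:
X(z) = 2*z/(-18 + z) (X(z) = (2*z)/(-18 + z) = 2*z/(-18 + z))
x(k, J) = 1/(-1 + J)
l(M) = -27 - 3*M (l(M) = -27 + 9*(M/(-1 - 2)) = -27 + 9*(M/(-3)) = -27 + 9*(M*(-1/3)) = -27 + 9*(-M/3) = -27 - 3*M)
Y(X(-22), t)/l(893) = ((2*(-22)/(-18 - 22))*(5 + 864))/(-27 - 3*893) = ((2*(-22)/(-40))*869)/(-27 - 2679) = ((2*(-22)*(-1/40))*869)/(-2706) = ((11/10)*869)*(-1/2706) = (9559/10)*(-1/2706) = -869/2460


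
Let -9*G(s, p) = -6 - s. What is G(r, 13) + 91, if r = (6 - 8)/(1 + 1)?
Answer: 824/9 ≈ 91.556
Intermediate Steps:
r = -1 (r = -2/2 = -2*½ = -1)
G(s, p) = ⅔ + s/9 (G(s, p) = -(-6 - s)/9 = ⅔ + s/9)
G(r, 13) + 91 = (⅔ + (⅑)*(-1)) + 91 = (⅔ - ⅑) + 91 = 5/9 + 91 = 824/9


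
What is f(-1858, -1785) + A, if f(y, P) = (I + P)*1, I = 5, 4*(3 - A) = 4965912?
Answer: -1243255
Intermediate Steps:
A = -1241475 (A = 3 - ¼*4965912 = 3 - 1241478 = -1241475)
f(y, P) = 5 + P (f(y, P) = (5 + P)*1 = 5 + P)
f(-1858, -1785) + A = (5 - 1785) - 1241475 = -1780 - 1241475 = -1243255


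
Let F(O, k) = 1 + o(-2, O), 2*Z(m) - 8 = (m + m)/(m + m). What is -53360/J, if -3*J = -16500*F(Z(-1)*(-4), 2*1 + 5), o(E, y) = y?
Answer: 2668/4675 ≈ 0.57069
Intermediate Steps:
Z(m) = 9/2 (Z(m) = 4 + ((m + m)/(m + m))/2 = 4 + ((2*m)/((2*m)))/2 = 4 + ((2*m)*(1/(2*m)))/2 = 4 + (½)*1 = 4 + ½ = 9/2)
F(O, k) = 1 + O
J = -93500 (J = -(-5500)*(1 + (9/2)*(-4)) = -(-5500)*(1 - 18) = -(-5500)*(-17) = -⅓*280500 = -93500)
-53360/J = -53360/(-93500) = -53360*(-1/93500) = 2668/4675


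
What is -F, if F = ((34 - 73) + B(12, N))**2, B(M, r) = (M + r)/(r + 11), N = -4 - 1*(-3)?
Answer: -143641/100 ≈ -1436.4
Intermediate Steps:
N = -1 (N = -4 + 3 = -1)
B(M, r) = (M + r)/(11 + r)
F = 143641/100 (F = ((34 - 73) + (12 - 1)/(11 - 1))**2 = (-39 + 11/10)**2 = (-379/10)**2 = 143641/100 ≈ 1436.4)
-F = -1*143641/100 = -143641/100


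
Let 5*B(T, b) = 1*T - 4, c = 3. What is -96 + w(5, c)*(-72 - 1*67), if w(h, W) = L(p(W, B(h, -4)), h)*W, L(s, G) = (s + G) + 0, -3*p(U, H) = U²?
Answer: -930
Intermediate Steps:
B(T, b) = -⅘ + T/5 (B(T, b) = (1*T - 4)/5 = (T - 4)/5 = (-4 + T)/5 = -⅘ + T/5)
p(U, H) = -U²/3
L(s, G) = G + s (L(s, G) = (G + s) + 0 = G + s)
w(h, W) = W*(h - W²/3) (w(h, W) = (h - W²/3)*W = W*(h - W²/3))
-96 + w(5, c)*(-72 - 1*67) = -96 + (3*(5 - ⅓*3²))*(-72 - 1*67) = -96 + (3*(5 - ⅓*9))*(-72 - 67) = -96 + (3*(5 - 3))*(-139) = -96 + (3*2)*(-139) = -96 + 6*(-139) = -96 - 834 = -930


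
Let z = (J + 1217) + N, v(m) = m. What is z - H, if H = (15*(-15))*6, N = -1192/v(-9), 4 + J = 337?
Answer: 27292/9 ≈ 3032.4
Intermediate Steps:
J = 333 (J = -4 + 337 = 333)
N = 1192/9 (N = -1192/(-9) = -1192*(-⅑) = 1192/9 ≈ 132.44)
z = 15142/9 (z = (333 + 1217) + 1192/9 = 1550 + 1192/9 = 15142/9 ≈ 1682.4)
H = -1350 (H = -225*6 = -1350)
z - H = 15142/9 - 1*(-1350) = 15142/9 + 1350 = 27292/9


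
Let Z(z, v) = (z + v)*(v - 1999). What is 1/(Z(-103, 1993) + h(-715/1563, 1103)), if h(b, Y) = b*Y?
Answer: -1563/18513065 ≈ -8.4427e-5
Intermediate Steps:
Z(z, v) = (-1999 + v)*(v + z) (Z(z, v) = (v + z)*(-1999 + v) = (-1999 + v)*(v + z))
h(b, Y) = Y*b
1/(Z(-103, 1993) + h(-715/1563, 1103)) = 1/((1993² - 1999*1993 - 1999*(-103) + 1993*(-103)) + 1103*(-715/1563)) = 1/((3972049 - 3984007 + 205897 - 205279) + 1103*(-715*1/1563)) = 1/(-11340 + 1103*(-715/1563)) = 1/(-11340 - 788645/1563) = 1/(-18513065/1563) = -1563/18513065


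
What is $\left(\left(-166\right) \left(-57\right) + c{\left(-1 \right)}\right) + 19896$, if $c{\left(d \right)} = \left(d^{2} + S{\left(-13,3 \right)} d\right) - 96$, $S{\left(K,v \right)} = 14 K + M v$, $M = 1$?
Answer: $29442$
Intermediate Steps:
$S{\left(K,v \right)} = v + 14 K$ ($S{\left(K,v \right)} = 14 K + 1 v = 14 K + v = v + 14 K$)
$c{\left(d \right)} = -96 + d^{2} - 179 d$ ($c{\left(d \right)} = \left(d^{2} + \left(3 + 14 \left(-13\right)\right) d\right) - 96 = \left(d^{2} + \left(3 - 182\right) d\right) - 96 = \left(d^{2} - 179 d\right) - 96 = -96 + d^{2} - 179 d$)
$\left(\left(-166\right) \left(-57\right) + c{\left(-1 \right)}\right) + 19896 = \left(\left(-166\right) \left(-57\right) - \left(-83 - 1\right)\right) + 19896 = \left(9462 + \left(-96 + 1 + 179\right)\right) + 19896 = \left(9462 + 84\right) + 19896 = 9546 + 19896 = 29442$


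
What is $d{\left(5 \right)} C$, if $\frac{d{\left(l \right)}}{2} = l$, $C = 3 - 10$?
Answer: $-70$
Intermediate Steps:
$C = -7$
$d{\left(l \right)} = 2 l$
$d{\left(5 \right)} C = 2 \cdot 5 \left(-7\right) = 10 \left(-7\right) = -70$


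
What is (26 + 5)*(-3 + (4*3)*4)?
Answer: 1395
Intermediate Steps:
(26 + 5)*(-3 + (4*3)*4) = 31*(-3 + 12*4) = 31*(-3 + 48) = 31*45 = 1395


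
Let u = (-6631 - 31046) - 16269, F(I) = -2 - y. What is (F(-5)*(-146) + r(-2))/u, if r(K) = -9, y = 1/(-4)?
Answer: -493/107892 ≈ -0.0045694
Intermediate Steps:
y = -¼ ≈ -0.25000
F(I) = -7/4 (F(I) = -2 - 1*(-¼) = -2 + ¼ = -7/4)
u = -53946 (u = -37677 - 16269 = -53946)
(F(-5)*(-146) + r(-2))/u = (-7/4*(-146) - 9)/(-53946) = (511/2 - 9)*(-1/53946) = (493/2)*(-1/53946) = -493/107892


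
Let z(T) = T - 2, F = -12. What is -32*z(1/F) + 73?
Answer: 419/3 ≈ 139.67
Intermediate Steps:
z(T) = -2 + T
-32*z(1/F) + 73 = -32*(-2 + 1/(-12)) + 73 = -32*(-2 - 1/12) + 73 = -32*(-25/12) + 73 = 200/3 + 73 = 419/3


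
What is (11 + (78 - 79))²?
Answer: 100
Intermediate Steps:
(11 + (78 - 79))² = (11 - 1)² = 10² = 100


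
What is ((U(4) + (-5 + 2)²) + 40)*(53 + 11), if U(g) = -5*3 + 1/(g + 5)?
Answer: 19648/9 ≈ 2183.1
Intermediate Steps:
U(g) = -15 + 1/(5 + g)
((U(4) + (-5 + 2)²) + 40)*(53 + 11) = (((-74 - 15*4)/(5 + 4) + (-5 + 2)²) + 40)*(53 + 11) = (((-74 - 60)/9 + (-3)²) + 40)*64 = (((⅑)*(-134) + 9) + 40)*64 = ((-134/9 + 9) + 40)*64 = (-53/9 + 40)*64 = (307/9)*64 = 19648/9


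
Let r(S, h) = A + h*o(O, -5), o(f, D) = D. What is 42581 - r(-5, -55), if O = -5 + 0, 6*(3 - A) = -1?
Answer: 253817/6 ≈ 42303.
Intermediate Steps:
A = 19/6 (A = 3 - ⅙*(-1) = 3 + ⅙ = 19/6 ≈ 3.1667)
O = -5
r(S, h) = 19/6 - 5*h (r(S, h) = 19/6 + h*(-5) = 19/6 - 5*h)
42581 - r(-5, -55) = 42581 - (19/6 - 5*(-55)) = 42581 - (19/6 + 275) = 42581 - 1*1669/6 = 42581 - 1669/6 = 253817/6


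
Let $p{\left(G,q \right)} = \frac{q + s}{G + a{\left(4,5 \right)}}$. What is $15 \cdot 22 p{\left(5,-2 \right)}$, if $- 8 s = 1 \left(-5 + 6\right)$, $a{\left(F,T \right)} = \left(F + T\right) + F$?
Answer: $- \frac{935}{24} \approx -38.958$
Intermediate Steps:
$a{\left(F,T \right)} = T + 2 F$
$s = - \frac{1}{8}$ ($s = - \frac{1 \left(-5 + 6\right)}{8} = - \frac{1 \cdot 1}{8} = \left(- \frac{1}{8}\right) 1 = - \frac{1}{8} \approx -0.125$)
$p{\left(G,q \right)} = \frac{- \frac{1}{8} + q}{13 + G}$ ($p{\left(G,q \right)} = \frac{q - \frac{1}{8}}{G + \left(5 + 2 \cdot 4\right)} = \frac{- \frac{1}{8} + q}{G + \left(5 + 8\right)} = \frac{- \frac{1}{8} + q}{G + 13} = \frac{- \frac{1}{8} + q}{13 + G}$)
$15 \cdot 22 p{\left(5,-2 \right)} = 15 \cdot 22 \frac{- \frac{1}{8} - 2}{13 + 5} = 330 \cdot \frac{1}{18} \left(- \frac{17}{8}\right) = 330 \left(- \frac{17}{144}\right) = - \frac{935}{24}$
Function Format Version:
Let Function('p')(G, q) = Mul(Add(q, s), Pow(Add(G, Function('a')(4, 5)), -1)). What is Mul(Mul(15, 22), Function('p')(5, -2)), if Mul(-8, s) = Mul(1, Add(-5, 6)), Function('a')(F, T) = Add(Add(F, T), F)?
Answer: Rational(-935, 24) ≈ -38.958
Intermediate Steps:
Function('a')(F, T) = Add(T, Mul(2, F))
s = Rational(-1, 8) (s = Mul(Rational(-1, 8), Mul(1, Add(-5, 6))) = Mul(Rational(-1, 8), Mul(1, 1)) = Mul(Rational(-1, 8), 1) = Rational(-1, 8) ≈ -0.12500)
Function('p')(G, q) = Mul(Pow(Add(13, G), -1), Add(Rational(-1, 8), q)) (Function('p')(G, q) = Mul(Add(q, Rational(-1, 8)), Pow(Add(G, Add(5, Mul(2, 4))), -1)) = Mul(Add(Rational(-1, 8), q), Pow(Add(G, Add(5, 8)), -1)) = Mul(Add(Rational(-1, 8), q), Pow(Add(G, 13), -1)) = Mul(Add(Rational(-1, 8), q), Pow(Add(13, G), -1)) = Mul(Pow(Add(13, G), -1), Add(Rational(-1, 8), q)))
Mul(Mul(15, 22), Function('p')(5, -2)) = Mul(Mul(15, 22), Mul(Pow(Add(13, 5), -1), Add(Rational(-1, 8), -2))) = Mul(330, Mul(Pow(18, -1), Rational(-17, 8))) = Mul(330, Mul(Rational(1, 18), Rational(-17, 8))) = Mul(330, Rational(-17, 144)) = Rational(-935, 24)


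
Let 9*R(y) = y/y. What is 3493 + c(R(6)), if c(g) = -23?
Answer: 3470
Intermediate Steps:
R(y) = ⅑ (R(y) = (y/y)/9 = (⅑)*1 = ⅑)
3493 + c(R(6)) = 3493 - 23 = 3470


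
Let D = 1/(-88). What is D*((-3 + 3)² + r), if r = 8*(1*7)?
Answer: -7/11 ≈ -0.63636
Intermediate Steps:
D = -1/88 ≈ -0.011364
r = 56 (r = 8*7 = 56)
D*((-3 + 3)² + r) = -((-3 + 3)² + 56)/88 = -(0² + 56)/88 = -(0 + 56)/88 = -1/88*56 = -7/11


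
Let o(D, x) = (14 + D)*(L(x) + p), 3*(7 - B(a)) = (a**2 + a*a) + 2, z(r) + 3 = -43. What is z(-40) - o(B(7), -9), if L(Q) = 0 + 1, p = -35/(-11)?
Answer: 184/33 ≈ 5.5758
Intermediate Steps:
p = 35/11 (p = -35*(-1/11) = 35/11 ≈ 3.1818)
z(r) = -46 (z(r) = -3 - 43 = -46)
L(Q) = 1
B(a) = 19/3 - 2*a**2/3 (B(a) = 7 - ((a**2 + a*a) + 2)/3 = 7 - ((a**2 + a**2) + 2)/3 = 7 - (2*a**2 + 2)/3 = 7 - (2 + 2*a**2)/3 = 7 + (-2/3 - 2*a**2/3) = 19/3 - 2*a**2/3)
o(D, x) = 644/11 + 46*D/11 (o(D, x) = (14 + D)*(1 + 35/11) = (14 + D)*(46/11) = 644/11 + 46*D/11)
z(-40) - o(B(7), -9) = -46 - (644/11 + 46*(19/3 - 2/3*7**2)/11) = -46 - (644/11 + 46*(19/3 - 2/3*49)/11) = -46 - (644/11 + 46*(19/3 - 98/3)/11) = -46 - (644/11 + (46/11)*(-79/3)) = -46 - (644/11 - 3634/33) = -46 - 1*(-1702/33) = -46 + 1702/33 = 184/33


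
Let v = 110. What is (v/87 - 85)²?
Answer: 53071225/7569 ≈ 7011.7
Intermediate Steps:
(v/87 - 85)² = (110/87 - 85)² = (-7285/87)² = 53071225/7569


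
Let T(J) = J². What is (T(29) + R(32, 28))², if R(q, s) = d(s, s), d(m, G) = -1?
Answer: 705600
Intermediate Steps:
R(q, s) = -1
(T(29) + R(32, 28))² = (29² - 1)² = (841 - 1)² = 840² = 705600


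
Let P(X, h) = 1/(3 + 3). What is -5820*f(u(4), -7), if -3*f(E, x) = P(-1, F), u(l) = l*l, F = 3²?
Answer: 970/3 ≈ 323.33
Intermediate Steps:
F = 9
u(l) = l²
P(X, h) = ⅙ (P(X, h) = 1/6 = ⅙)
f(E, x) = -1/18 (f(E, x) = -⅓*⅙ = -1/18)
-5820*f(u(4), -7) = -5820*(-1/18) = 970/3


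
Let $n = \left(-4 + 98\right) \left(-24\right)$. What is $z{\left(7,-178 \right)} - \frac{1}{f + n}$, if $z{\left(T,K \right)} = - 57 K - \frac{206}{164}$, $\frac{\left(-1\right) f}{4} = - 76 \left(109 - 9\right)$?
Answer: $\frac{11706060527}{1153904} \approx 10145.0$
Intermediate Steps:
$n = -2256$ ($n = 94 \left(-24\right) = -2256$)
$f = 30400$ ($f = - 4 \left(- 76 \left(109 - 9\right)\right) = - 4 \left(\left(-76\right) 100\right) = \left(-4\right) \left(-7600\right) = 30400$)
$z{\left(T,K \right)} = - \frac{103}{82} - 57 K$ ($z{\left(T,K \right)} = - 57 K - \frac{103}{82} = - \frac{103}{82} - 57 K$)
$z{\left(7,-178 \right)} - \frac{1}{f + n} = \left(- \frac{103}{82} - -10146\right) - \frac{1}{30400 - 2256} = \left(- \frac{103}{82} + 10146\right) - \frac{1}{28144} = \frac{831869}{82} - \frac{1}{28144} = \frac{11706060527}{1153904}$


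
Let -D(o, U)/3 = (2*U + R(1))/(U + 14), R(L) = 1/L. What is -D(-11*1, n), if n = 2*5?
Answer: 21/8 ≈ 2.6250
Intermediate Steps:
n = 10
D(o, U) = -3*(1 + 2*U)/(14 + U) (D(o, U) = -3*(2*U + 1/1)/(U + 14) = -3*(2*U + 1)/(14 + U) = -3*(1 + 2*U)/(14 + U))
-D(-11*1, n) = -3*(-1 - 2*10)/(14 + 10) = -3*(-1 - 20)/24 = -3*(-21)/24 = -1*(-21/8) = 21/8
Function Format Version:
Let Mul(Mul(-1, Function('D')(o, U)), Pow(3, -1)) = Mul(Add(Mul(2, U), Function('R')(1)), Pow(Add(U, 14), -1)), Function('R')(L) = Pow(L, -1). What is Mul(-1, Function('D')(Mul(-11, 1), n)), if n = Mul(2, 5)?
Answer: Rational(21, 8) ≈ 2.6250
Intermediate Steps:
n = 10
Function('D')(o, U) = Mul(-3, Pow(Add(14, U), -1), Add(1, Mul(2, U))) (Function('D')(o, U) = Mul(-3, Mul(Add(Mul(2, U), Pow(1, -1)), Pow(Add(U, 14), -1))) = Mul(-3, Mul(Add(Mul(2, U), 1), Pow(Add(14, U), -1))) = Mul(-3, Mul(Add(1, Mul(2, U)), Pow(Add(14, U), -1))) = Mul(-3, Mul(Pow(Add(14, U), -1), Add(1, Mul(2, U)))) = Mul(-3, Pow(Add(14, U), -1), Add(1, Mul(2, U))))
Mul(-1, Function('D')(Mul(-11, 1), n)) = Mul(-1, Mul(3, Pow(Add(14, 10), -1), Add(-1, Mul(-2, 10)))) = Mul(-1, Mul(3, Pow(24, -1), Add(-1, -20))) = Mul(-1, Mul(3, Rational(1, 24), -21)) = Mul(-1, Rational(-21, 8)) = Rational(21, 8)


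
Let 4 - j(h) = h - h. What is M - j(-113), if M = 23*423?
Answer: 9725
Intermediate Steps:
j(h) = 4 (j(h) = 4 - (h - h) = 4 - 1*0 = 4 + 0 = 4)
M = 9729
M - j(-113) = 9729 - 1*4 = 9729 - 4 = 9725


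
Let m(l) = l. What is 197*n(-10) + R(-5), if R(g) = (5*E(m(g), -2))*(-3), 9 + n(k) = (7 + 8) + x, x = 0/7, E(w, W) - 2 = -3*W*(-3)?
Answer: 1422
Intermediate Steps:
E(w, W) = 2 + 9*W (E(w, W) = 2 - 3*W*(-3) = 2 + 9*W)
x = 0 (x = 0*(1/7) = 0)
n(k) = 6 (n(k) = -9 + ((7 + 8) + 0) = -9 + (15 + 0) = -9 + 15 = 6)
R(g) = 240 (R(g) = (5*(2 + 9*(-2)))*(-3) = (5*(2 - 18))*(-3) = (5*(-16))*(-3) = -80*(-3) = 240)
197*n(-10) + R(-5) = 197*6 + 240 = 1182 + 240 = 1422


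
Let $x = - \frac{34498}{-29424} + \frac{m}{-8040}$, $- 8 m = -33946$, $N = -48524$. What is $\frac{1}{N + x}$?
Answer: $- \frac{19714080}{956593308709} \approx -2.0609 \cdot 10^{-5}$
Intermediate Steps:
$m = \frac{16973}{4}$ ($m = \left(- \frac{1}{8}\right) \left(-33946\right) = \frac{16973}{4} \approx 4243.3$)
$x = \frac{12709211}{19714080}$ ($x = - \frac{34498}{-29424} + \frac{16973}{4 \left(-8040\right)} = \left(-34498\right) \left(- \frac{1}{29424}\right) + \frac{16973}{4} \left(- \frac{1}{8040}\right) = \frac{17249}{14712} - \frac{16973}{32160} = \frac{12709211}{19714080} \approx 0.64468$)
$\frac{1}{N + x} = \frac{1}{-48524 + \frac{12709211}{19714080}} = \frac{1}{- \frac{956593308709}{19714080}} = - \frac{19714080}{956593308709}$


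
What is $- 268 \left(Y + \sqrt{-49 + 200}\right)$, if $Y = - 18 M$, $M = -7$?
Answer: $-33768 - 268 \sqrt{151} \approx -37061.0$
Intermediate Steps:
$Y = 126$ ($Y = \left(-18\right) \left(-7\right) = 126$)
$- 268 \left(Y + \sqrt{-49 + 200}\right) = - 268 \left(126 + \sqrt{-49 + 200}\right) = - 268 \left(126 + \sqrt{151}\right) = -33768 - 268 \sqrt{151}$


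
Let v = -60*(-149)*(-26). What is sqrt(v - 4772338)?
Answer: I*sqrt(5004778) ≈ 2237.1*I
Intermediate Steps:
v = -232440 (v = 8940*(-26) = -232440)
sqrt(v - 4772338) = sqrt(-232440 - 4772338) = sqrt(-5004778) = I*sqrt(5004778)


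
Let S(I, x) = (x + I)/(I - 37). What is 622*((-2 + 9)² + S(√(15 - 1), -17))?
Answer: 8336044/271 - 2488*√14/271 ≈ 30726.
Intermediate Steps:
S(I, x) = (I + x)/(-37 + I)
622*((-2 + 9)² + S(√(15 - 1), -17)) = 622*((-2 + 9)² + (√(15 - 1) - 17)/(-37 + √(15 - 1))) = 622*(7² + (√14 - 17)/(-37 + √14)) = 622*(49 + (-17 + √14)/(-37 + √14)) = 30478 + 622*(-17 + √14)/(-37 + √14)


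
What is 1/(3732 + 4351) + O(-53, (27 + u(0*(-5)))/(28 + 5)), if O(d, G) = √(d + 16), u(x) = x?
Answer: 1/8083 + I*√37 ≈ 0.00012372 + 6.0828*I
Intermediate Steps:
O(d, G) = √(16 + d)
1/(3732 + 4351) + O(-53, (27 + u(0*(-5)))/(28 + 5)) = 1/(3732 + 4351) + √(16 - 53) = 1/8083 + √(-37) = 1/8083 + I*√37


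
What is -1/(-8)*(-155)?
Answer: -155/8 ≈ -19.375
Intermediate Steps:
-1/(-8)*(-155) = -1*(-1/8)*(-155) = (1/8)*(-155) = -155/8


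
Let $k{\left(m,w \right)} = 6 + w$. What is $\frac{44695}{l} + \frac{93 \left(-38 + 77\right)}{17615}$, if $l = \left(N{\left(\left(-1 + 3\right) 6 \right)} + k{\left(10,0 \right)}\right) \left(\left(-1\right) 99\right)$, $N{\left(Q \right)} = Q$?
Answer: $- \frac{60064547}{2414610} \approx -24.875$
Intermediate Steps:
$l = -1782$ ($l = \left(\left(-1 + 3\right) 6 + \left(6 + 0\right)\right) \left(\left(-1\right) 99\right) = \left(2 \cdot 6 + 6\right) \left(-99\right) = \left(12 + 6\right) \left(-99\right) = 18 \left(-99\right) = -1782$)
$\frac{44695}{l} + \frac{93 \left(-38 + 77\right)}{17615} = \frac{44695}{-1782} + \frac{93 \left(-38 + 77\right)}{17615} = 44695 \left(- \frac{1}{1782}\right) + 93 \cdot 39 \cdot \frac{1}{17615} = - \frac{44695}{1782} + 3627 \cdot \frac{1}{17615} = - \frac{44695}{1782} + \frac{279}{1355} = - \frac{60064547}{2414610}$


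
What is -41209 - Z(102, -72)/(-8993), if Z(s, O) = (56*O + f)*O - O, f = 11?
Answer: -370302953/8993 ≈ -41177.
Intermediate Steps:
Z(s, O) = -O + O*(11 + 56*O) (Z(s, O) = (56*O + 11)*O - O = (11 + 56*O)*O - O = O*(11 + 56*O) - O = -O + O*(11 + 56*O))
-41209 - Z(102, -72)/(-8993) = -41209 - 2*(-72)*(5 + 28*(-72))/(-8993) = -41209 - 2*(-72)*(5 - 2016)*(-1)/8993 = -41209 - 2*(-72)*(-2011)*(-1)/8993 = -41209 - 289584*(-1)/8993 = -41209 - 1*(-289584/8993) = -41209 + 289584/8993 = -370302953/8993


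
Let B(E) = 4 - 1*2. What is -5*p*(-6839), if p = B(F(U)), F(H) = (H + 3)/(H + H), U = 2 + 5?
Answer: 68390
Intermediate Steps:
U = 7
F(H) = (3 + H)/(2*H) (F(H) = (3 + H)/((2*H)) = (3 + H)*(1/(2*H)) = (3 + H)/(2*H))
B(E) = 2 (B(E) = 4 - 2 = 2)
p = 2
-5*p*(-6839) = -5*2*(-6839) = -10*(-6839) = 68390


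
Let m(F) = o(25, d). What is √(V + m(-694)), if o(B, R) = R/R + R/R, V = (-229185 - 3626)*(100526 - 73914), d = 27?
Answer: I*√6195566330 ≈ 78712.0*I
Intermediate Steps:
V = -6195566332 (V = -232811*26612 = -6195566332)
o(B, R) = 2 (o(B, R) = 1 + 1 = 2)
m(F) = 2
√(V + m(-694)) = √(-6195566332 + 2) = √(-6195566330) = I*√6195566330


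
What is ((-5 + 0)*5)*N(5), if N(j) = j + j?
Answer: -250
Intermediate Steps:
N(j) = 2*j
((-5 + 0)*5)*N(5) = ((-5 + 0)*5)*(2*5) = -5*5*10 = -25*10 = -250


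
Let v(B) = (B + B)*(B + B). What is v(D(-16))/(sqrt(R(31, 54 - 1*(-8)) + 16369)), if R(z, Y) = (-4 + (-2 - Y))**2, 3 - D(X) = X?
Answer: 1444*sqrt(20993)/20993 ≈ 9.9662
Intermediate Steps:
D(X) = 3 - X
R(z, Y) = (-6 - Y)**2
v(B) = 4*B**2 (v(B) = (2*B)*(2*B) = 4*B**2)
v(D(-16))/(sqrt(R(31, 54 - 1*(-8)) + 16369)) = (4*(3 - 1*(-16))**2)/(sqrt((6 + (54 - 1*(-8)))**2 + 16369)) = (4*(3 + 16)**2)/(sqrt((6 + (54 + 8))**2 + 16369)) = (4*19**2)/(sqrt((6 + 62)**2 + 16369)) = (4*361)/(sqrt(68**2 + 16369)) = 1444/(sqrt(4624 + 16369)) = 1444/(sqrt(20993)) = 1444*(sqrt(20993)/20993) = 1444*sqrt(20993)/20993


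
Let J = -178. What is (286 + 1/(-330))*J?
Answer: -8399731/165 ≈ -50907.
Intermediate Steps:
(286 + 1/(-330))*J = (286 + 1/(-330))*(-178) = (286 - 1/330)*(-178) = (94379/330)*(-178) = -8399731/165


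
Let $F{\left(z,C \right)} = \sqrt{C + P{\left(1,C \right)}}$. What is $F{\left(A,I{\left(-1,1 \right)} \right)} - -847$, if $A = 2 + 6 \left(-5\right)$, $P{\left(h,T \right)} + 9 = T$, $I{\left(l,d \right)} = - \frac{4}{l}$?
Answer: $847 + i \approx 847.0 + 1.0 i$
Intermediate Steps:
$P{\left(h,T \right)} = -9 + T$
$A = -28$ ($A = 2 - 30 = -28$)
$F{\left(z,C \right)} = \sqrt{-9 + 2 C}$ ($F{\left(z,C \right)} = \sqrt{C + \left(-9 + C\right)} = \sqrt{-9 + 2 C}$)
$F{\left(A,I{\left(-1,1 \right)} \right)} - -847 = \sqrt{-9 + 2 \left(- \frac{4}{-1}\right)} - -847 = \sqrt{-9 + 2 \left(\left(-4\right) \left(-1\right)\right)} + 847 = \sqrt{-9 + 2 \cdot 4} + 847 = \sqrt{-9 + 8} + 847 = \sqrt{-1} + 847 = i + 847 = 847 + i$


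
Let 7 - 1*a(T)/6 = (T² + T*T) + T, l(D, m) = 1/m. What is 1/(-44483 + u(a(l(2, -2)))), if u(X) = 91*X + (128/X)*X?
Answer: -1/40533 ≈ -2.4671e-5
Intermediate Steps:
a(T) = 42 - 12*T² - 6*T (a(T) = 42 - 6*((T² + T*T) + T) = 42 - 6*((T² + T²) + T) = 42 - 6*(2*T² + T) = 42 - 6*(T + 2*T²) = 42 + (-12*T² - 6*T) = 42 - 12*T² - 6*T)
u(X) = 128 + 91*X (u(X) = 91*X + 128 = 128 + 91*X)
1/(-44483 + u(a(l(2, -2)))) = 1/(-44483 + (128 + 91*(42 - 12*(1/(-2))² - 6/(-2)))) = 1/(-44483 + (128 + 91*(42 - 12*(-½)² - 6*(-½)))) = 1/(-44483 + (128 + 91*(42 - 12*¼ + 3))) = 1/(-44483 + (128 + 91*(42 - 3 + 3))) = 1/(-44483 + (128 + 91*42)) = 1/(-44483 + (128 + 3822)) = 1/(-44483 + 3950) = 1/(-40533) = -1/40533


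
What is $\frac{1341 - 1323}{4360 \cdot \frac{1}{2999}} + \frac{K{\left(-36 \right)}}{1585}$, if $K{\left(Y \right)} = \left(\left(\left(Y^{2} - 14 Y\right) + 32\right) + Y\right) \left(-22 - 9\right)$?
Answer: $- \frac{15718589}{691060} \approx -22.746$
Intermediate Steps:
$K{\left(Y \right)} = -992 - 31 Y^{2} + 403 Y$ ($K{\left(Y \right)} = \left(\left(32 + Y^{2} - 14 Y\right) + Y\right) \left(-31\right) = \left(32 + Y^{2} - 13 Y\right) \left(-31\right) = -992 - 31 Y^{2} + 403 Y$)
$\frac{1341 - 1323}{4360 \cdot \frac{1}{2999}} + \frac{K{\left(-36 \right)}}{1585} = \frac{1341 - 1323}{4360 \cdot \frac{1}{2999}} + \frac{-992 - 31 \left(-36\right)^{2} + 403 \left(-36\right)}{1585} = \frac{18}{4360 \cdot \frac{1}{2999}} + \left(-992 - 40176 - 14508\right) \frac{1}{1585} = \frac{18}{\frac{4360}{2999}} + \left(-992 - 40176 - 14508\right) \frac{1}{1585} = 18 \cdot \frac{2999}{4360} - \frac{55676}{1585} = \frac{26991}{2180} - \frac{55676}{1585} = - \frac{15718589}{691060}$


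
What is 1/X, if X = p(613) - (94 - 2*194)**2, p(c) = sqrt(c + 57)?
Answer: -43218/3735590713 - sqrt(670)/7471181426 ≈ -1.1573e-5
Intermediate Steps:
p(c) = sqrt(57 + c)
X = -86436 + sqrt(670) (X = sqrt(57 + 613) - (94 - 2*194)**2 = sqrt(670) - (94 - 388)**2 = sqrt(670) - 1*(-294)**2 = sqrt(670) - 1*86436 = sqrt(670) - 86436 = -86436 + sqrt(670) ≈ -86410.)
1/X = 1/(-86436 + sqrt(670))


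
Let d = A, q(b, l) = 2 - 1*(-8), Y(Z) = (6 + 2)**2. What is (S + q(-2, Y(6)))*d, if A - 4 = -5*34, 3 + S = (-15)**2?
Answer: -38512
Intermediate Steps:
S = 222 (S = -3 + (-15)**2 = -3 + 225 = 222)
Y(Z) = 64 (Y(Z) = 8**2 = 64)
A = -166 (A = 4 - 5*34 = 4 - 170 = -166)
q(b, l) = 10 (q(b, l) = 2 + 8 = 10)
d = -166
(S + q(-2, Y(6)))*d = (222 + 10)*(-166) = 232*(-166) = -38512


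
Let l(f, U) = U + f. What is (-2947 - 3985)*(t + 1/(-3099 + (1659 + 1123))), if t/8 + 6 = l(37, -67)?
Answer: 632870804/317 ≈ 1.9964e+6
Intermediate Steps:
t = -288 (t = -48 + 8*(-67 + 37) = -48 + 8*(-30) = -48 - 240 = -288)
(-2947 - 3985)*(t + 1/(-3099 + (1659 + 1123))) = (-2947 - 3985)*(-288 + 1/(-3099 + (1659 + 1123))) = -6932*(-288 + 1/(-3099 + 2782)) = -6932*(-288 + 1/(-317)) = -6932*(-288 - 1/317) = -6932*(-91297/317) = 632870804/317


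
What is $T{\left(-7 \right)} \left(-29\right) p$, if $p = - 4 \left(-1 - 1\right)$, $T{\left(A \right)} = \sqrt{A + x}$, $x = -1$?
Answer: $- 464 i \sqrt{2} \approx - 656.2 i$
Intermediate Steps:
$T{\left(A \right)} = \sqrt{-1 + A}$ ($T{\left(A \right)} = \sqrt{A - 1} = \sqrt{-1 + A}$)
$p = 8$ ($p = \left(-4\right) \left(-2\right) = 8$)
$T{\left(-7 \right)} \left(-29\right) p = \sqrt{-1 - 7} \left(-29\right) 8 = \sqrt{-8} \left(-29\right) 8 = 2 i \sqrt{2} \left(-29\right) 8 = - 58 i \sqrt{2} \cdot 8 = - 464 i \sqrt{2}$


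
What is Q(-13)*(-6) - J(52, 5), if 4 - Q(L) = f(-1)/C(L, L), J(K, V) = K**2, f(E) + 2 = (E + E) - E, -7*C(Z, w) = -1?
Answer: -2854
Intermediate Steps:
C(Z, w) = 1/7 (C(Z, w) = -1/7*(-1) = 1/7)
f(E) = -2 + E (f(E) = -2 + ((E + E) - E) = -2 + (2*E - E) = -2 + E)
Q(L) = 25 (Q(L) = 4 - (-2 - 1)/1/7 = 4 - (-3)*7 = 4 - 1*(-21) = 4 + 21 = 25)
Q(-13)*(-6) - J(52, 5) = 25*(-6) - 1*52**2 = -150 - 1*2704 = -150 - 2704 = -2854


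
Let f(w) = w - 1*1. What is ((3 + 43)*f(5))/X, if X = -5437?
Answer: -184/5437 ≈ -0.033842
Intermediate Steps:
f(w) = -1 + w (f(w) = w - 1 = -1 + w)
((3 + 43)*f(5))/X = ((3 + 43)*(-1 + 5))/(-5437) = (46*4)*(-1/5437) = 184*(-1/5437) = -184/5437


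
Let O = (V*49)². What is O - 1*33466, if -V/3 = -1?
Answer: -11857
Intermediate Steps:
V = 3 (V = -3*(-1) = 3)
O = 21609 (O = (3*49)² = 147² = 21609)
O - 1*33466 = 21609 - 1*33466 = 21609 - 33466 = -11857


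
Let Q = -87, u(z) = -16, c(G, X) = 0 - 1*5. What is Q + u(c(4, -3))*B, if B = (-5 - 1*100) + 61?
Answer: 617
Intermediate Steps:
c(G, X) = -5 (c(G, X) = 0 - 5 = -5)
B = -44 (B = (-5 - 100) + 61 = -105 + 61 = -44)
Q + u(c(4, -3))*B = -87 - 16*(-44) = -87 + 704 = 617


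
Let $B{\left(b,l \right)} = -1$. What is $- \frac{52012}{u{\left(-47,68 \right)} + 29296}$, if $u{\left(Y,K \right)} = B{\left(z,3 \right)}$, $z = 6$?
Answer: $- \frac{52012}{29295} \approx -1.7755$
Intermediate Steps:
$u{\left(Y,K \right)} = -1$
$- \frac{52012}{u{\left(-47,68 \right)} + 29296} = - \frac{52012}{-1 + 29296} = - \frac{52012}{29295}$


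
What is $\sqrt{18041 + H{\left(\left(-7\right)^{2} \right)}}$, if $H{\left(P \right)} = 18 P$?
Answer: $\sqrt{18923} \approx 137.56$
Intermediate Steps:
$\sqrt{18041 + H{\left(\left(-7\right)^{2} \right)}} = \sqrt{18041 + 18 \left(-7\right)^{2}} = \sqrt{18041 + 18 \cdot 49} = \sqrt{18041 + 882} = \sqrt{18923}$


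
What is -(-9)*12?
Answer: 108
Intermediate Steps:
-(-9)*12 = -1*(-108) = 108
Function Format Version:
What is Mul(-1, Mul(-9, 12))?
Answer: 108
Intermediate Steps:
Mul(-1, Mul(-9, 12)) = Mul(-1, -108) = 108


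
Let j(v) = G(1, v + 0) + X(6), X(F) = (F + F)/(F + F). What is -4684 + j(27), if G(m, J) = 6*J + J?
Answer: -4494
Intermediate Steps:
G(m, J) = 7*J
X(F) = 1 (X(F) = (2*F)/((2*F)) = (2*F)*(1/(2*F)) = 1)
j(v) = 1 + 7*v (j(v) = 7*(v + 0) + 1 = 7*v + 1 = 1 + 7*v)
-4684 + j(27) = -4684 + (1 + 7*27) = -4684 + (1 + 189) = -4684 + 190 = -4494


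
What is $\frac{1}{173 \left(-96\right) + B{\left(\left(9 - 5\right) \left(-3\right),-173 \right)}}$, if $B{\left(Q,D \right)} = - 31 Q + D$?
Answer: $- \frac{1}{16409} \approx -6.0942 \cdot 10^{-5}$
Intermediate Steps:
$B{\left(Q,D \right)} = D - 31 Q$
$\frac{1}{173 \left(-96\right) + B{\left(\left(9 - 5\right) \left(-3\right),-173 \right)}} = \frac{1}{173 \left(-96\right) - \left(173 + 31 \left(9 - 5\right) \left(-3\right)\right)} = \frac{1}{-16608 - \left(173 + 31 \cdot 4 \left(-3\right)\right)} = \frac{1}{-16608 - -199} = \frac{1}{-16608 + \left(-173 + 372\right)} = \frac{1}{-16608 + 199} = \frac{1}{-16409} = - \frac{1}{16409}$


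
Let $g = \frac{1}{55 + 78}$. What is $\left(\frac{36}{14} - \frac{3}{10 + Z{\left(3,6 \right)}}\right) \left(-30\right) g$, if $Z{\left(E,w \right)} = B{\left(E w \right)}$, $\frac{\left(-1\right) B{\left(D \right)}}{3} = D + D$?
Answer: $- \frac{3825}{6517} \approx -0.58693$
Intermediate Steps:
$B{\left(D \right)} = - 6 D$ ($B{\left(D \right)} = - 3 \left(D + D\right) = - 3 \cdot 2 D = - 6 D$)
$Z{\left(E,w \right)} = - 6 E w$
$g = \frac{1}{133} \approx 0.0075188$
$\left(\frac{36}{14} - \frac{3}{10 + Z{\left(3,6 \right)}}\right) \left(-30\right) g = \left(\frac{36}{14} - \frac{3}{10 - 18 \cdot 6}\right) \left(-30\right) \frac{1}{133} = \left(36 \cdot \frac{1}{14} - \frac{3}{10 - 108}\right) \left(-30\right) \frac{1}{133} = \left(\frac{18}{7} - \frac{3}{-98}\right) \left(-30\right) \frac{1}{133} = \left(\frac{18}{7} - - \frac{3}{98}\right) \left(-30\right) \frac{1}{133} = \left(\frac{18}{7} + \frac{3}{98}\right) \left(-30\right) \frac{1}{133} = \frac{255}{98} \left(-30\right) \frac{1}{133} = \left(- \frac{3825}{49}\right) \frac{1}{133} = - \frac{3825}{6517}$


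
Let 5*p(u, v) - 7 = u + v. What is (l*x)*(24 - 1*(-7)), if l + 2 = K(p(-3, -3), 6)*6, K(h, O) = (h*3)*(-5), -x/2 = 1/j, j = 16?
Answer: 155/2 ≈ 77.500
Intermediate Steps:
p(u, v) = 7/5 + u/5 + v/5 (p(u, v) = 7/5 + (u + v)/5 = 7/5 + (u/5 + v/5) = 7/5 + u/5 + v/5)
x = -1/8 (x = -2/16 = -2*1/16 = -1/8 ≈ -0.12500)
K(h, O) = -15*h (K(h, O) = (3*h)*(-5) = -15*h)
l = -20 (l = -2 - 15*(7/5 + (1/5)*(-3) + (1/5)*(-3))*6 = -2 - 15*(7/5 - 3/5 - 3/5)*6 = -2 - 15*1/5*6 = -2 - 3*6 = -2 - 18 = -20)
(l*x)*(24 - 1*(-7)) = (-20*(-1/8))*(24 - 1*(-7)) = 5*(24 + 7)/2 = (5/2)*31 = 155/2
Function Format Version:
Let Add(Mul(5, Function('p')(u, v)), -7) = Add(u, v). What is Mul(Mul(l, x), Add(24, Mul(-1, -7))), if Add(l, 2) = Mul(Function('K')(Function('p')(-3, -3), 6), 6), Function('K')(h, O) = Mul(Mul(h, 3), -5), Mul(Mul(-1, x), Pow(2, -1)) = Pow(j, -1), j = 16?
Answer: Rational(155, 2) ≈ 77.500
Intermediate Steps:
Function('p')(u, v) = Add(Rational(7, 5), Mul(Rational(1, 5), u), Mul(Rational(1, 5), v)) (Function('p')(u, v) = Add(Rational(7, 5), Mul(Rational(1, 5), Add(u, v))) = Add(Rational(7, 5), Add(Mul(Rational(1, 5), u), Mul(Rational(1, 5), v))) = Add(Rational(7, 5), Mul(Rational(1, 5), u), Mul(Rational(1, 5), v)))
x = Rational(-1, 8) (x = Mul(-2, Pow(16, -1)) = Mul(-2, Rational(1, 16)) = Rational(-1, 8) ≈ -0.12500)
Function('K')(h, O) = Mul(-15, h) (Function('K')(h, O) = Mul(Mul(3, h), -5) = Mul(-15, h))
l = -20 (l = Add(-2, Mul(Mul(-15, Add(Rational(7, 5), Mul(Rational(1, 5), -3), Mul(Rational(1, 5), -3))), 6)) = Add(-2, Mul(Mul(-15, Add(Rational(7, 5), Rational(-3, 5), Rational(-3, 5))), 6)) = Add(-2, Mul(Mul(-15, Rational(1, 5)), 6)) = Add(-2, Mul(-3, 6)) = Add(-2, -18) = -20)
Mul(Mul(l, x), Add(24, Mul(-1, -7))) = Mul(Mul(-20, Rational(-1, 8)), Add(24, Mul(-1, -7))) = Mul(Rational(5, 2), Add(24, 7)) = Mul(Rational(5, 2), 31) = Rational(155, 2)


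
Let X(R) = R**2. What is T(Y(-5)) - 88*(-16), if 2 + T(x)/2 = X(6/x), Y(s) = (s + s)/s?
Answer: 1422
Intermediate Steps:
Y(s) = 2 (Y(s) = (2*s)/s = 2)
T(x) = -4 + 72/x**2 (T(x) = -4 + 2*(6/x)**2 = -4 + 2*(36/x**2) = -4 + 72/x**2)
T(Y(-5)) - 88*(-16) = (-4 + 72/2**2) - 88*(-16) = (-4 + 72*(1/4)) + 1408 = (-4 + 18) + 1408 = 14 + 1408 = 1422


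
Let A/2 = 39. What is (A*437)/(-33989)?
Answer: -34086/33989 ≈ -1.0029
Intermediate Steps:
A = 78 (A = 2*39 = 78)
(A*437)/(-33989) = (78*437)/(-33989) = 34086*(-1/33989) = -34086/33989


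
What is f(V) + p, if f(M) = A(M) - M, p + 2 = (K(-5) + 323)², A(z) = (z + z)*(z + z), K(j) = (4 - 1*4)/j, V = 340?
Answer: 566387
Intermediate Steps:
K(j) = 0 (K(j) = (4 - 4)/j = 0/j = 0)
A(z) = 4*z² (A(z) = (2*z)*(2*z) = 4*z²)
p = 104327 (p = -2 + (0 + 323)² = -2 + 323² = -2 + 104329 = 104327)
f(M) = -M + 4*M² (f(M) = 4*M² - M = -M + 4*M²)
f(V) + p = 340*(-1 + 4*340) + 104327 = 340*(-1 + 1360) + 104327 = 340*1359 + 104327 = 462060 + 104327 = 566387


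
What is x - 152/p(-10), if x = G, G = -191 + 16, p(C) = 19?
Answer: -183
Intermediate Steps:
G = -175
x = -175
x - 152/p(-10) = -175 - 152/19 = -175 - 1*8 = -175 - 8 = -183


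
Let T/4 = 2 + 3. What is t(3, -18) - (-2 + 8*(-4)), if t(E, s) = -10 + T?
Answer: 44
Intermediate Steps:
T = 20 (T = 4*(2 + 3) = 4*5 = 20)
t(E, s) = 10 (t(E, s) = -10 + 20 = 10)
t(3, -18) - (-2 + 8*(-4)) = 10 - (-2 + 8*(-4)) = 10 - (-2 - 32) = 10 - 1*(-34) = 10 + 34 = 44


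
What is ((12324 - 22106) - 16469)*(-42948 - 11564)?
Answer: 1430994512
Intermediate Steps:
((12324 - 22106) - 16469)*(-42948 - 11564) = (-9782 - 16469)*(-54512) = -26251*(-54512) = 1430994512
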